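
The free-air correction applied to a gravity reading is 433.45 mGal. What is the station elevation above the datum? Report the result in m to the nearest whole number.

h = 433.45 / 0.3086 = 1404.57 m

1405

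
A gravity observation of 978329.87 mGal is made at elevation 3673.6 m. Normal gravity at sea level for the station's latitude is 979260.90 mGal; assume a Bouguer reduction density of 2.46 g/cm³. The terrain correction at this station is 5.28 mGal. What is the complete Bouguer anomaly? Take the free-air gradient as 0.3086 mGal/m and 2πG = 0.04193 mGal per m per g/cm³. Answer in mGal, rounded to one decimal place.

-171.0

Free-air correction = 0.3086 × 3673.6 = 1133.67 mGal
Free-air anomaly = 978329.87 − 979260.90 + (1133.67) = 202.64 mGal
Bouguer slab correction = 0.04193 × 2.46 × 3673.6 = 378.92 mGal
Simple Bouguer anomaly = 202.64 − (378.92) = -176.28 mGal
Complete Bouguer anomaly = -176.28 + 5.28 = -171.00 mGal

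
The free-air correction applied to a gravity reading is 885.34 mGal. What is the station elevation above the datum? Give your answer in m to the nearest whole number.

2869

h = 885.34 / 0.3086 = 2868.89 m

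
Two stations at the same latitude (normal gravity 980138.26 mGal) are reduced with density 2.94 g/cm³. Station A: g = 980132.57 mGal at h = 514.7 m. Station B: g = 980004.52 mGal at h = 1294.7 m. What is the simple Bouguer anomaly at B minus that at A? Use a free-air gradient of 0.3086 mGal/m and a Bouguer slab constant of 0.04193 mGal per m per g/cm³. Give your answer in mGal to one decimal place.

Δg_SB(A) = 980132.57 − 980138.26 + 0.3086×514.7 − 0.04193×2.94×514.7 = 89.70 mGal
Δg_SB(B) = 980004.52 − 980138.26 + 0.3086×1294.7 − 0.04193×2.94×1294.7 = 106.20 mGal
Difference = 106.20 − (89.70) = 16.50 mGal

16.5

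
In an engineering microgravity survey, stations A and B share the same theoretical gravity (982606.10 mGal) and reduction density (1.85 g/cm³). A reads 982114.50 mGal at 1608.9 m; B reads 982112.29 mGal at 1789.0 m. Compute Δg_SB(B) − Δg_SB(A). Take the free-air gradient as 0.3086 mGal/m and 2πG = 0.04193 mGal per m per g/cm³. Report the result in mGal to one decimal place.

Δg_SB(A) = 982114.50 − 982606.10 + 0.3086×1608.9 − 0.04193×1.85×1608.9 = -119.90 mGal
Δg_SB(B) = 982112.29 − 982606.10 + 0.3086×1789.0 − 0.04193×1.85×1789.0 = -80.50 mGal
Difference = -80.50 − (-119.90) = 39.40 mGal

39.4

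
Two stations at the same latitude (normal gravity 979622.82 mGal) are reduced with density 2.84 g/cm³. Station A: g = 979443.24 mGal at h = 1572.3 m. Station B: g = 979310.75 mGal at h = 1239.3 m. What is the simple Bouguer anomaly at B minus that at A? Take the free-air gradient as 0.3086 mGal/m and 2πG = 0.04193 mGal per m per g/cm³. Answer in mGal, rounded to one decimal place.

-195.6

Δg_SB(A) = 979443.24 − 979622.82 + 0.3086×1572.3 − 0.04193×2.84×1572.3 = 118.40 mGal
Δg_SB(B) = 979310.75 − 979622.82 + 0.3086×1239.3 − 0.04193×2.84×1239.3 = -77.20 mGal
Difference = -77.20 − (118.40) = -195.60 mGal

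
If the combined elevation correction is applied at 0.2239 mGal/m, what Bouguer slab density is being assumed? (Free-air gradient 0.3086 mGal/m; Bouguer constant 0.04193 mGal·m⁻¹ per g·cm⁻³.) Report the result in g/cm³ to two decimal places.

0.2239 = 0.3086 − 0.04193 × ρ
ρ = (0.3086 − 0.2239) / 0.04193 = 2.02 g/cm³

2.02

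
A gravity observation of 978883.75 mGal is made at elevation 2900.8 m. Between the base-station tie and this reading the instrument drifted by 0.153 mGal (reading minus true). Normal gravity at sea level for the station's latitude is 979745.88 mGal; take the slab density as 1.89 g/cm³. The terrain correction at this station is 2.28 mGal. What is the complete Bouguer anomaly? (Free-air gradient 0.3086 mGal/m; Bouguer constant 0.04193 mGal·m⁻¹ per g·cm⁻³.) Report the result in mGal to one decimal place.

Drift-corrected reading = 978883.75 − (0.153) = 978883.597 mGal
Free-air correction = 0.3086 × 2900.8 = 895.19 mGal
Free-air anomaly = 978883.597 − 979745.88 + (895.19) = 32.907 mGal
Bouguer slab correction = 0.04193 × 1.89 × 2900.8 = 229.88 mGal
Simple Bouguer anomaly = 32.907 − (229.88) = -196.973 mGal
Complete Bouguer anomaly = -196.973 + 2.28 = -194.693 mGal

-194.7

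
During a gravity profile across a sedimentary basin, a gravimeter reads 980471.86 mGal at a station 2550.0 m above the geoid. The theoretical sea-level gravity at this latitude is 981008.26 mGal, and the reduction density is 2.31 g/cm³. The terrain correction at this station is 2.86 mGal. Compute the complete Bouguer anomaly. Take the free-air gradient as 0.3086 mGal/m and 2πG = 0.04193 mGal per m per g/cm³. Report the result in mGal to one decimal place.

6.4

Free-air correction = 0.3086 × 2550.0 = 786.93 mGal
Free-air anomaly = 980471.86 − 981008.26 + (786.93) = 250.53 mGal
Bouguer slab correction = 0.04193 × 2.31 × 2550.0 = 246.99 mGal
Simple Bouguer anomaly = 250.53 − (246.99) = 3.54 mGal
Complete Bouguer anomaly = 3.54 + 2.86 = 6.40 mGal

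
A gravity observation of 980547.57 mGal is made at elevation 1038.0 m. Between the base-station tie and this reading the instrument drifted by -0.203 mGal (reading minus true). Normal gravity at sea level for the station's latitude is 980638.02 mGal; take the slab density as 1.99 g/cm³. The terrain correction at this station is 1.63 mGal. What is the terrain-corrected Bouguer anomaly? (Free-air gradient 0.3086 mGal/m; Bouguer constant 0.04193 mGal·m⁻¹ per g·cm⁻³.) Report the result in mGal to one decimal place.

Drift-corrected reading = 980547.57 − (-0.203) = 980547.773 mGal
Free-air correction = 0.3086 × 1038.0 = 320.33 mGal
Free-air anomaly = 980547.773 − 980638.02 + (320.33) = 230.083 mGal
Bouguer slab correction = 0.04193 × 1.99 × 1038.0 = 86.61 mGal
Simple Bouguer anomaly = 230.083 − (86.61) = 143.473 mGal
Complete Bouguer anomaly = 143.473 + 1.63 = 145.103 mGal

145.1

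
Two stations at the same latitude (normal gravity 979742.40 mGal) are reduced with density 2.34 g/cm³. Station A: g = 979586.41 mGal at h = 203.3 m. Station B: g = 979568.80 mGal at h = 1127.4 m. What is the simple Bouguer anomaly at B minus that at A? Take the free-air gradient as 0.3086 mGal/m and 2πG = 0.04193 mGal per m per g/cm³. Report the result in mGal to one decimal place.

Δg_SB(A) = 979586.41 − 979742.40 + 0.3086×203.3 − 0.04193×2.34×203.3 = -113.20 mGal
Δg_SB(B) = 979568.80 − 979742.40 + 0.3086×1127.4 − 0.04193×2.34×1127.4 = 63.70 mGal
Difference = 63.70 − (-113.20) = 176.90 mGal

176.9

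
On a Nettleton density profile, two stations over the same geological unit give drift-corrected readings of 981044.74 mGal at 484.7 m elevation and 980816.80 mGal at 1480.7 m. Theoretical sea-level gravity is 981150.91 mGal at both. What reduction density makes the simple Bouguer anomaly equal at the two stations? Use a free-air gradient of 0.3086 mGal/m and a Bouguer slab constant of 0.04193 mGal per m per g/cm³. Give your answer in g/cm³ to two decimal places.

1.90

Δg_obs = 980816.80 − 981044.74 = -227.94 mGal over Δh = 1480.7 − 484.7 = 996.0 m
Equal Bouguer anomalies ⇒ Δg_obs + (0.3086 − 0.04193ρ)·Δh = 0
0.3086 − 0.04193ρ = −Δg_obs/Δh = 0.22886
ρ = (0.3086 − 0.22886) / 0.04193 = 1.90 g/cm³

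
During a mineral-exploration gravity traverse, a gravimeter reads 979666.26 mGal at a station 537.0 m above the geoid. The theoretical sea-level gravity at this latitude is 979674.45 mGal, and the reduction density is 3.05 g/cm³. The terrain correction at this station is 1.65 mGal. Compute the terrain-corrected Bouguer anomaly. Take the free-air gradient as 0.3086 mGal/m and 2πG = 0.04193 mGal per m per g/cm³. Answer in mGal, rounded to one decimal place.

90.5

Free-air correction = 0.3086 × 537.0 = 165.72 mGal
Free-air anomaly = 979666.26 − 979674.45 + (165.72) = 157.53 mGal
Bouguer slab correction = 0.04193 × 3.05 × 537.0 = 68.68 mGal
Simple Bouguer anomaly = 157.53 − (68.68) = 88.85 mGal
Complete Bouguer anomaly = 88.85 + 1.65 = 90.50 mGal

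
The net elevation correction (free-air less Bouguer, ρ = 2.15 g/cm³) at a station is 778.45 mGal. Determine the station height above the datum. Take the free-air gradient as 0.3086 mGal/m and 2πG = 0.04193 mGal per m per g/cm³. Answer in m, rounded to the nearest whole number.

Combined gradient = 0.3086 − 0.04193 × 2.15 = 0.2184505 mGal/m
h = 778.45 / 0.2184505 = 3563.51 m

3564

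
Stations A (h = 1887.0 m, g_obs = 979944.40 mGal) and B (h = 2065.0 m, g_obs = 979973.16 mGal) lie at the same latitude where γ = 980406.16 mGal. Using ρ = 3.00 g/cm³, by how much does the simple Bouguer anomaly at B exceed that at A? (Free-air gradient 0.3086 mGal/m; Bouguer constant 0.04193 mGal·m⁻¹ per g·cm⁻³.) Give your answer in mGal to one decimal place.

Δg_SB(A) = 979944.40 − 980406.16 + 0.3086×1887.0 − 0.04193×3.00×1887.0 = -116.80 mGal
Δg_SB(B) = 979973.16 − 980406.16 + 0.3086×2065.0 − 0.04193×3.00×2065.0 = -55.50 mGal
Difference = -55.50 − (-116.80) = 61.30 mGal

61.3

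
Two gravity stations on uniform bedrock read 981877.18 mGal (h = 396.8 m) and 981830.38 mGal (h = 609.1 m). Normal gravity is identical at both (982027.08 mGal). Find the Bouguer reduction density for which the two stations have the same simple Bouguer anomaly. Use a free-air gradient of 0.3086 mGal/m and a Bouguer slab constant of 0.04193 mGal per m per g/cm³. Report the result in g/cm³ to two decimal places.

Δg_obs = 981830.38 − 981877.18 = -46.80 mGal over Δh = 609.1 − 396.8 = 212.3 m
Equal Bouguer anomalies ⇒ Δg_obs + (0.3086 − 0.04193ρ)·Δh = 0
0.3086 − 0.04193ρ = −Δg_obs/Δh = 0.22044
ρ = (0.3086 − 0.22044) / 0.04193 = 2.10 g/cm³

2.10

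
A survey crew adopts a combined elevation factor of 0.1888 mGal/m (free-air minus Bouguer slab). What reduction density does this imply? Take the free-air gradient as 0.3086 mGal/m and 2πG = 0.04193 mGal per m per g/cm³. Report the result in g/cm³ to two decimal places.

0.1888 = 0.3086 − 0.04193 × ρ
ρ = (0.3086 − 0.1888) / 0.04193 = 2.86 g/cm³

2.86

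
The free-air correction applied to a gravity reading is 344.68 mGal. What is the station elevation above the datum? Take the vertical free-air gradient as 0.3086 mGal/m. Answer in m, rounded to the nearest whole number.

h = 344.68 / 0.3086 = 1116.92 m

1117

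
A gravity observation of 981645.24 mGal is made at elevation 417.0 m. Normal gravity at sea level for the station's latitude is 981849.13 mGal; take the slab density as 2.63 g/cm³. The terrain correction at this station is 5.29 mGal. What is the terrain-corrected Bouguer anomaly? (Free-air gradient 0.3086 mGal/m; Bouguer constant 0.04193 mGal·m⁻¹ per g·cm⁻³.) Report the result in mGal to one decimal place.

-115.9

Free-air correction = 0.3086 × 417.0 = 128.69 mGal
Free-air anomaly = 981645.24 − 981849.13 + (128.69) = -75.20 mGal
Bouguer slab correction = 0.04193 × 2.63 × 417.0 = 45.99 mGal
Simple Bouguer anomaly = -75.20 − (45.99) = -121.19 mGal
Complete Bouguer anomaly = -121.19 + 5.29 = -115.90 mGal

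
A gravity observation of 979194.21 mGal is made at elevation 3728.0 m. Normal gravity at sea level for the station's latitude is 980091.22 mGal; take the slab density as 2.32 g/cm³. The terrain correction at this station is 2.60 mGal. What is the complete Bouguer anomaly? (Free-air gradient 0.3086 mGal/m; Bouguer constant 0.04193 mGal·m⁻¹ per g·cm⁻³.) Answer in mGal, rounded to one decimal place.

Free-air correction = 0.3086 × 3728.0 = 1150.46 mGal
Free-air anomaly = 979194.21 − 980091.22 + (1150.46) = 253.45 mGal
Bouguer slab correction = 0.04193 × 2.32 × 3728.0 = 362.65 mGal
Simple Bouguer anomaly = 253.45 − (362.65) = -109.20 mGal
Complete Bouguer anomaly = -109.20 + 2.60 = -106.60 mGal

-106.6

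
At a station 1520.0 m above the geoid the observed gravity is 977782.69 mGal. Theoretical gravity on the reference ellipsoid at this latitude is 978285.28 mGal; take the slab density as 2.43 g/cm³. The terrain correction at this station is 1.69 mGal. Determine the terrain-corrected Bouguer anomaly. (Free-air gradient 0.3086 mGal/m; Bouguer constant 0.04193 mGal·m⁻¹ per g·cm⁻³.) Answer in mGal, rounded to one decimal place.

Free-air correction = 0.3086 × 1520.0 = 469.07 mGal
Free-air anomaly = 977782.69 − 978285.28 + (469.07) = -33.52 mGal
Bouguer slab correction = 0.04193 × 2.43 × 1520.0 = 154.87 mGal
Simple Bouguer anomaly = -33.52 − (154.87) = -188.39 mGal
Complete Bouguer anomaly = -188.39 + 1.69 = -186.70 mGal

-186.7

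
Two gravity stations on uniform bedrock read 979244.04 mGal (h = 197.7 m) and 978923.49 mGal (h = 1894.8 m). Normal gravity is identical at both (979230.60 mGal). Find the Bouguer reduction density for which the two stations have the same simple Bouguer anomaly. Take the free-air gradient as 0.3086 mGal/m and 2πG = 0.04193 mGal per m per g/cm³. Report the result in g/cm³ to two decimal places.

Δg_obs = 978923.49 − 979244.04 = -320.55 mGal over Δh = 1894.8 − 197.7 = 1697.1 m
Equal Bouguer anomalies ⇒ Δg_obs + (0.3086 − 0.04193ρ)·Δh = 0
0.3086 − 0.04193ρ = −Δg_obs/Δh = 0.18888
ρ = (0.3086 − 0.18888) / 0.04193 = 2.86 g/cm³

2.86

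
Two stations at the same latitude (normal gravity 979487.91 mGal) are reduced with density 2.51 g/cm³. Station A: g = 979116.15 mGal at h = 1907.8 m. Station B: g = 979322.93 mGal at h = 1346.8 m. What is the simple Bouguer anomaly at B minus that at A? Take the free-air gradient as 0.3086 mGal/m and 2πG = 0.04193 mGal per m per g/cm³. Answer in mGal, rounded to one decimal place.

Δg_SB(A) = 979116.15 − 979487.91 + 0.3086×1907.8 − 0.04193×2.51×1907.8 = 16.20 mGal
Δg_SB(B) = 979322.93 − 979487.91 + 0.3086×1346.8 − 0.04193×2.51×1346.8 = 108.90 mGal
Difference = 108.90 − (16.20) = 92.70 mGal

92.7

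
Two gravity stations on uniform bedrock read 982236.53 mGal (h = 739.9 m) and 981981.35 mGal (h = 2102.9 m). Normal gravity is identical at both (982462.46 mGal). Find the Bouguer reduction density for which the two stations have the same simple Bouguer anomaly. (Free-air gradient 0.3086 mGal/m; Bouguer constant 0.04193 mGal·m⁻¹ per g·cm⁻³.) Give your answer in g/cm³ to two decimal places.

Δg_obs = 981981.35 − 982236.53 = -255.18 mGal over Δh = 2102.9 − 739.9 = 1363.0 m
Equal Bouguer anomalies ⇒ Δg_obs + (0.3086 − 0.04193ρ)·Δh = 0
0.3086 − 0.04193ρ = −Δg_obs/Δh = 0.18722
ρ = (0.3086 − 0.18722) / 0.04193 = 2.89 g/cm³

2.89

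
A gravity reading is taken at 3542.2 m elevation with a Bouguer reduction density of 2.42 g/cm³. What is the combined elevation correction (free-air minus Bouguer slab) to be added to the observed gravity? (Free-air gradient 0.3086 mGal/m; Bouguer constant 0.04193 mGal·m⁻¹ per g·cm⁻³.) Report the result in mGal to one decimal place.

733.7

Combined gradient = 0.3086 − 0.04193 × 2.42 = 0.2071294 mGal/m
Combined elevation correction = 0.2071294 × 3542.2 = 733.7 mGal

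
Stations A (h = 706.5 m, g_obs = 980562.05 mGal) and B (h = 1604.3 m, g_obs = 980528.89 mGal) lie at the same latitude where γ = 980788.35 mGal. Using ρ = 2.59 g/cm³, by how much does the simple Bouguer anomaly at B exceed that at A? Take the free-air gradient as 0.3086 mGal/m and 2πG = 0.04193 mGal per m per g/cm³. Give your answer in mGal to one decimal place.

146.4

Δg_SB(A) = 980562.05 − 980788.35 + 0.3086×706.5 − 0.04193×2.59×706.5 = -85.00 mGal
Δg_SB(B) = 980528.89 − 980788.35 + 0.3086×1604.3 − 0.04193×2.59×1604.3 = 61.40 mGal
Difference = 61.40 − (-85.00) = 146.40 mGal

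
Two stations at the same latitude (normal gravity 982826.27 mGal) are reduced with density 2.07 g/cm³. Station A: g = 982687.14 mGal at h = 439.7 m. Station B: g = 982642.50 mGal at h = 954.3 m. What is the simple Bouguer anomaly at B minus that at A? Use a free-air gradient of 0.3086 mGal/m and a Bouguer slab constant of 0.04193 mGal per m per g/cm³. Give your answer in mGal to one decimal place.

Δg_SB(A) = 982687.14 − 982826.27 + 0.3086×439.7 − 0.04193×2.07×439.7 = -41.60 mGal
Δg_SB(B) = 982642.50 − 982826.27 + 0.3086×954.3 − 0.04193×2.07×954.3 = 27.90 mGal
Difference = 27.90 − (-41.60) = 69.50 mGal

69.5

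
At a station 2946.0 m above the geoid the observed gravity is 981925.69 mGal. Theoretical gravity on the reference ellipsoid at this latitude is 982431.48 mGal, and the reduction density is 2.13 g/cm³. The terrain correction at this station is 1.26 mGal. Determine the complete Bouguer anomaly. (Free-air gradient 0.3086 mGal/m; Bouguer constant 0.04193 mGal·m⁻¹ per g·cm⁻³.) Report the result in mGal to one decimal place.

Free-air correction = 0.3086 × 2946.0 = 909.14 mGal
Free-air anomaly = 981925.69 − 982431.48 + (909.14) = 403.35 mGal
Bouguer slab correction = 0.04193 × 2.13 × 2946.0 = 263.11 mGal
Simple Bouguer anomaly = 403.35 − (263.11) = 140.24 mGal
Complete Bouguer anomaly = 140.24 + 1.26 = 141.50 mGal

141.5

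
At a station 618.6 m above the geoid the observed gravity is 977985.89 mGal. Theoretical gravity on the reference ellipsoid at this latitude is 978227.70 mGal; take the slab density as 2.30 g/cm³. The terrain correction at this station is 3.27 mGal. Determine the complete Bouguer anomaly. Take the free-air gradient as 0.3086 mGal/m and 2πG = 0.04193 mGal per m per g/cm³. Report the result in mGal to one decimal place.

-107.3

Free-air correction = 0.3086 × 618.6 = 190.90 mGal
Free-air anomaly = 977985.89 − 978227.70 + (190.90) = -50.91 mGal
Bouguer slab correction = 0.04193 × 2.30 × 618.6 = 59.66 mGal
Simple Bouguer anomaly = -50.91 − (59.66) = -110.57 mGal
Complete Bouguer anomaly = -110.57 + 3.27 = -107.30 mGal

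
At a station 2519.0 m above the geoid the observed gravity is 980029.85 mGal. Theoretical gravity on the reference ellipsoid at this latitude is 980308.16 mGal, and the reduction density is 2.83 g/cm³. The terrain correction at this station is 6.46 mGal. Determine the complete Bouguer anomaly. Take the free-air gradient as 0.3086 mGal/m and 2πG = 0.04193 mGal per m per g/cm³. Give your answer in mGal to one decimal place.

206.6

Free-air correction = 0.3086 × 2519.0 = 777.36 mGal
Free-air anomaly = 980029.85 − 980308.16 + (777.36) = 499.05 mGal
Bouguer slab correction = 0.04193 × 2.83 × 2519.0 = 298.91 mGal
Simple Bouguer anomaly = 499.05 − (298.91) = 200.14 mGal
Complete Bouguer anomaly = 200.14 + 6.46 = 206.60 mGal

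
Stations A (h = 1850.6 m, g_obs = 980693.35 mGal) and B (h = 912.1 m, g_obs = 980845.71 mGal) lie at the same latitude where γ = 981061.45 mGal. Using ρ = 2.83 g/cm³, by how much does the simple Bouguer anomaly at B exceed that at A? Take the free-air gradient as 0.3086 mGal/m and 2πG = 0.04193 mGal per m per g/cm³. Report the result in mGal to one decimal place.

-25.9

Δg_SB(A) = 980693.35 − 981061.45 + 0.3086×1850.6 − 0.04193×2.83×1850.6 = -16.60 mGal
Δg_SB(B) = 980845.71 − 981061.45 + 0.3086×912.1 − 0.04193×2.83×912.1 = -42.50 mGal
Difference = -42.50 − (-16.60) = -25.90 mGal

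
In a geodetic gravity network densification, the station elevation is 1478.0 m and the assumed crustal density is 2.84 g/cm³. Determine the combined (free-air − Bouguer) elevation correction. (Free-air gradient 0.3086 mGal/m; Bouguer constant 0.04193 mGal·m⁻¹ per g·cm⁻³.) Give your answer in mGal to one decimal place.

280.1

Combined gradient = 0.3086 − 0.04193 × 2.84 = 0.1895188 mGal/m
Combined elevation correction = 0.1895188 × 1478.0 = 280.1 mGal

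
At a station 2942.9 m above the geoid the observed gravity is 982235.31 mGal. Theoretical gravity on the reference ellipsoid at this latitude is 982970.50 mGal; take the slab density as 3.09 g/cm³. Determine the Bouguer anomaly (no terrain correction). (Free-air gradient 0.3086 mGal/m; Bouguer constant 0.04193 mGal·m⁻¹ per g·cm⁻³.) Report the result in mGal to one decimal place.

Free-air correction = 0.3086 × 2942.9 = 908.18 mGal
Free-air anomaly = 982235.31 − 982970.50 + (908.18) = 172.99 mGal
Bouguer slab correction = 0.04193 × 3.09 × 2942.9 = 381.29 mGal
Simple Bouguer anomaly = 172.99 − (381.29) = -208.30 mGal

-208.3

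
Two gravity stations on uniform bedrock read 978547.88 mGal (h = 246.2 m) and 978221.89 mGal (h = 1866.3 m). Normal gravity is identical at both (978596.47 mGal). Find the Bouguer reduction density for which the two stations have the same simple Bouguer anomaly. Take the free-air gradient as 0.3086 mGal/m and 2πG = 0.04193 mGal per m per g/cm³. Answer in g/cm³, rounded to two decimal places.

Δg_obs = 978221.89 − 978547.88 = -325.99 mGal over Δh = 1866.3 − 246.2 = 1620.1 m
Equal Bouguer anomalies ⇒ Δg_obs + (0.3086 − 0.04193ρ)·Δh = 0
0.3086 − 0.04193ρ = −Δg_obs/Δh = 0.20122
ρ = (0.3086 − 0.20122) / 0.04193 = 2.56 g/cm³

2.56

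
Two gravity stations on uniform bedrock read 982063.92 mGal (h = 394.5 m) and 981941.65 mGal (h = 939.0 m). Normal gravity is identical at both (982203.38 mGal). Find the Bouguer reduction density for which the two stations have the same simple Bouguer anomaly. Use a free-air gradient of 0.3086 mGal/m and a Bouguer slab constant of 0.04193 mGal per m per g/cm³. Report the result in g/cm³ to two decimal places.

2.00

Δg_obs = 981941.65 − 982063.92 = -122.27 mGal over Δh = 939.0 − 394.5 = 544.5 m
Equal Bouguer anomalies ⇒ Δg_obs + (0.3086 − 0.04193ρ)·Δh = 0
0.3086 − 0.04193ρ = −Δg_obs/Δh = 0.22455
ρ = (0.3086 − 0.22455) / 0.04193 = 2.00 g/cm³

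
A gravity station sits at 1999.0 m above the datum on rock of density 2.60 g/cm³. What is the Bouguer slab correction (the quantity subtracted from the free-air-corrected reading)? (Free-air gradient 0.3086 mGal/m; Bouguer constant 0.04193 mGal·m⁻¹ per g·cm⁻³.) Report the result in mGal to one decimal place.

Bouguer slab correction = 0.04193 × 2.60 × 1999.0 = 217.9 mGal

217.9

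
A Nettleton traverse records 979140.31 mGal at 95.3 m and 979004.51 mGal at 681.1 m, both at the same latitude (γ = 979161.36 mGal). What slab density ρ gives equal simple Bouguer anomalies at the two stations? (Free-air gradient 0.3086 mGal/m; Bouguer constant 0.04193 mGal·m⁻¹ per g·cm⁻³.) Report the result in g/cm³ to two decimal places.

1.83

Δg_obs = 979004.51 − 979140.31 = -135.80 mGal over Δh = 681.1 − 95.3 = 585.8 m
Equal Bouguer anomalies ⇒ Δg_obs + (0.3086 − 0.04193ρ)·Δh = 0
0.3086 − 0.04193ρ = −Δg_obs/Δh = 0.23182
ρ = (0.3086 − 0.23182) / 0.04193 = 1.83 g/cm³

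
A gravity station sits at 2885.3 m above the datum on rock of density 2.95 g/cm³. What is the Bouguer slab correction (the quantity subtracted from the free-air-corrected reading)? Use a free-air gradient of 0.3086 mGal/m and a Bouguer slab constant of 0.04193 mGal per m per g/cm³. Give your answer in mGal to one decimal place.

Bouguer slab correction = 0.04193 × 2.95 × 2885.3 = 356.9 mGal

356.9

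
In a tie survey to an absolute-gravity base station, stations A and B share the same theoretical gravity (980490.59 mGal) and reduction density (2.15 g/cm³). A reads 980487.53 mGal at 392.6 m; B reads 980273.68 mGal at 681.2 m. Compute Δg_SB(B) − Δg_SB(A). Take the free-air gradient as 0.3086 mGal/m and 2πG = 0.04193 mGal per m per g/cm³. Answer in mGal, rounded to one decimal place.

Δg_SB(A) = 980487.53 − 980490.59 + 0.3086×392.6 − 0.04193×2.15×392.6 = 82.70 mGal
Δg_SB(B) = 980273.68 − 980490.59 + 0.3086×681.2 − 0.04193×2.15×681.2 = -68.10 mGal
Difference = -68.10 − (82.70) = -150.80 mGal

-150.8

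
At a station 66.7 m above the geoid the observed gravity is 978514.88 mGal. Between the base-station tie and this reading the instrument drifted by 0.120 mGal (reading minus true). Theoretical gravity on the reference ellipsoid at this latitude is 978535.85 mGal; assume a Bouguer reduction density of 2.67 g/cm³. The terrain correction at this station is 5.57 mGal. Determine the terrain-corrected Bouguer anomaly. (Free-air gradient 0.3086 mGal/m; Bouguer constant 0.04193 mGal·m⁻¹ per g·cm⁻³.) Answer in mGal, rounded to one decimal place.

-2.4

Drift-corrected reading = 978514.88 − (0.120) = 978514.760 mGal
Free-air correction = 0.3086 × 66.7 = 20.58 mGal
Free-air anomaly = 978514.760 − 978535.85 + (20.58) = -0.510 mGal
Bouguer slab correction = 0.04193 × 2.67 × 66.7 = 7.47 mGal
Simple Bouguer anomaly = -0.510 − (7.47) = -7.980 mGal
Complete Bouguer anomaly = -7.980 + 5.57 = -2.410 mGal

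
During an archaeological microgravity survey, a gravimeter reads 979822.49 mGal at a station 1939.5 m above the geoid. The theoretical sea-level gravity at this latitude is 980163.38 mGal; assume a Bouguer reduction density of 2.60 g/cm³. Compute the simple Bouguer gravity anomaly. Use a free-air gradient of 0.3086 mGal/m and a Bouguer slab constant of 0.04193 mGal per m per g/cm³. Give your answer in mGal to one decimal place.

46.2

Free-air correction = 0.3086 × 1939.5 = 598.53 mGal
Free-air anomaly = 979822.49 − 980163.38 + (598.53) = 257.64 mGal
Bouguer slab correction = 0.04193 × 2.60 × 1939.5 = 211.44 mGal
Simple Bouguer anomaly = 257.64 − (211.44) = 46.20 mGal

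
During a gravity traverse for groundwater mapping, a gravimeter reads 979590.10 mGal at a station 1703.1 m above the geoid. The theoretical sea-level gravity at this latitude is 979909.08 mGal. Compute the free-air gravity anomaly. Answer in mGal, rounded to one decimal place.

Free-air correction = 0.3086 × 1703.1 = 525.58 mGal
Free-air anomaly = 979590.10 − 979909.08 + (525.58) = 206.60 mGal

206.6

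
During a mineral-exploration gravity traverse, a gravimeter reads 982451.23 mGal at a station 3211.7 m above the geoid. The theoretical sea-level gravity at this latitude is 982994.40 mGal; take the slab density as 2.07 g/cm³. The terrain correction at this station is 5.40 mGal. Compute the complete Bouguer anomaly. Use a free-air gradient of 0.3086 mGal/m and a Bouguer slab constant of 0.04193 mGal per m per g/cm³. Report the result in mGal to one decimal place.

Free-air correction = 0.3086 × 3211.7 = 991.13 mGal
Free-air anomaly = 982451.23 − 982994.40 + (991.13) = 447.96 mGal
Bouguer slab correction = 0.04193 × 2.07 × 3211.7 = 278.76 mGal
Simple Bouguer anomaly = 447.96 − (278.76) = 169.20 mGal
Complete Bouguer anomaly = 169.20 + 5.40 = 174.60 mGal

174.6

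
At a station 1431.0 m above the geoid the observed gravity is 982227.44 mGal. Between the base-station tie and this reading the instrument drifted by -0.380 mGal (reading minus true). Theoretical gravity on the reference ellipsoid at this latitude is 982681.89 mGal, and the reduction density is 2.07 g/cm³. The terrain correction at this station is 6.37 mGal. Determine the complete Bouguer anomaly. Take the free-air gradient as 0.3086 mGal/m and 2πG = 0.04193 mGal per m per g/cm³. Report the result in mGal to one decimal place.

Drift-corrected reading = 982227.44 − (-0.380) = 982227.820 mGal
Free-air correction = 0.3086 × 1431.0 = 441.61 mGal
Free-air anomaly = 982227.820 − 982681.89 + (441.61) = -12.460 mGal
Bouguer slab correction = 0.04193 × 2.07 × 1431.0 = 124.20 mGal
Simple Bouguer anomaly = -12.460 − (124.20) = -136.660 mGal
Complete Bouguer anomaly = -136.660 + 6.37 = -130.290 mGal

-130.3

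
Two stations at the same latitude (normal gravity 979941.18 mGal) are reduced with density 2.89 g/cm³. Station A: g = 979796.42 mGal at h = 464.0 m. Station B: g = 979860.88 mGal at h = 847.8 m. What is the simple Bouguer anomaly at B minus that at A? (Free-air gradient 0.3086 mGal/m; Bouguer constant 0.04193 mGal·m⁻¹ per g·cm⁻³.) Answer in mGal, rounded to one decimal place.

136.4

Δg_SB(A) = 979796.42 − 979941.18 + 0.3086×464.0 − 0.04193×2.89×464.0 = -57.80 mGal
Δg_SB(B) = 979860.88 − 979941.18 + 0.3086×847.8 − 0.04193×2.89×847.8 = 78.60 mGal
Difference = 78.60 − (-57.80) = 136.40 mGal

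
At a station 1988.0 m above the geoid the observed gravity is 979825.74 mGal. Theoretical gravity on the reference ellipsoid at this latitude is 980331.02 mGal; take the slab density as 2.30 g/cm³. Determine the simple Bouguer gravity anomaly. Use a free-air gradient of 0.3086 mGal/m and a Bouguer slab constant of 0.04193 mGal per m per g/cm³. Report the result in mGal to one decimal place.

-83.5

Free-air correction = 0.3086 × 1988.0 = 613.50 mGal
Free-air anomaly = 979825.74 − 980331.02 + (613.50) = 108.22 mGal
Bouguer slab correction = 0.04193 × 2.30 × 1988.0 = 191.72 mGal
Simple Bouguer anomaly = 108.22 − (191.72) = -83.50 mGal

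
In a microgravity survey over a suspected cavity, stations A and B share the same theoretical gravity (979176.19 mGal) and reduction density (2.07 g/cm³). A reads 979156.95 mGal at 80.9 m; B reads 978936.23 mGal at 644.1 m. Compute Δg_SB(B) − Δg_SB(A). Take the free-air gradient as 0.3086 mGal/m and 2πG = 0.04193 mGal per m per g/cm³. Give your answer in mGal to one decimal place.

Δg_SB(A) = 979156.95 − 979176.19 + 0.3086×80.9 − 0.04193×2.07×80.9 = -1.30 mGal
Δg_SB(B) = 978936.23 − 979176.19 + 0.3086×644.1 − 0.04193×2.07×644.1 = -97.10 mGal
Difference = -97.10 − (-1.30) = -95.80 mGal

-95.8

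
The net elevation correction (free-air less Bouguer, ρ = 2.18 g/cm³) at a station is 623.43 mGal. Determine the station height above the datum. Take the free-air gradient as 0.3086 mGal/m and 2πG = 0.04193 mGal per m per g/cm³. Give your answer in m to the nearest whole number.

2870

Combined gradient = 0.3086 − 0.04193 × 2.18 = 0.2171926 mGal/m
h = 623.43 / 0.2171926 = 2870.40 m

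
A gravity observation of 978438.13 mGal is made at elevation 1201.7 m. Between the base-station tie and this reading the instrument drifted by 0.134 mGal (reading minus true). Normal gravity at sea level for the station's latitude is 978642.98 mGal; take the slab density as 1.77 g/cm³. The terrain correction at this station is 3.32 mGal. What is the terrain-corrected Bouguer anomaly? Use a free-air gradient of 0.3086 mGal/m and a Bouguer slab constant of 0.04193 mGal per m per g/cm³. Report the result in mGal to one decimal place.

Drift-corrected reading = 978438.13 − (0.134) = 978437.996 mGal
Free-air correction = 0.3086 × 1201.7 = 370.84 mGal
Free-air anomaly = 978437.996 − 978642.98 + (370.84) = 165.856 mGal
Bouguer slab correction = 0.04193 × 1.77 × 1201.7 = 89.19 mGal
Simple Bouguer anomaly = 165.856 − (89.19) = 76.666 mGal
Complete Bouguer anomaly = 76.666 + 3.32 = 79.986 mGal

80.0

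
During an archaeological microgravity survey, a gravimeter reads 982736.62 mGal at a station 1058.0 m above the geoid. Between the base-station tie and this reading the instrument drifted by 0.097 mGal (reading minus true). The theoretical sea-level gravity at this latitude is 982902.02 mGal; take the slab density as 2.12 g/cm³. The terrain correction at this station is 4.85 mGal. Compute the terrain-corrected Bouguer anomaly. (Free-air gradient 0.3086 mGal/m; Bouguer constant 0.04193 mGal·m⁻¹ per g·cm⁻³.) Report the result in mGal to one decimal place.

71.8

Drift-corrected reading = 982736.62 − (0.097) = 982736.523 mGal
Free-air correction = 0.3086 × 1058.0 = 326.50 mGal
Free-air anomaly = 982736.523 − 982902.02 + (326.50) = 161.003 mGal
Bouguer slab correction = 0.04193 × 2.12 × 1058.0 = 94.05 mGal
Simple Bouguer anomaly = 161.003 − (94.05) = 66.953 mGal
Complete Bouguer anomaly = 66.953 + 4.85 = 71.803 mGal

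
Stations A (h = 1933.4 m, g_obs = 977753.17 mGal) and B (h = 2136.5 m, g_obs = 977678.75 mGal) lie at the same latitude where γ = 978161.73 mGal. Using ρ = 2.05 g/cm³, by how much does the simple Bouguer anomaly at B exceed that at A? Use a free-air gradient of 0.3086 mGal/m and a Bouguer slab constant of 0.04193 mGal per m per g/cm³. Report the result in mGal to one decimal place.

-29.2

Δg_SB(A) = 977753.17 − 978161.73 + 0.3086×1933.4 − 0.04193×2.05×1933.4 = 21.90 mGal
Δg_SB(B) = 977678.75 − 978161.73 + 0.3086×2136.5 − 0.04193×2.05×2136.5 = -7.30 mGal
Difference = -7.30 − (21.90) = -29.20 mGal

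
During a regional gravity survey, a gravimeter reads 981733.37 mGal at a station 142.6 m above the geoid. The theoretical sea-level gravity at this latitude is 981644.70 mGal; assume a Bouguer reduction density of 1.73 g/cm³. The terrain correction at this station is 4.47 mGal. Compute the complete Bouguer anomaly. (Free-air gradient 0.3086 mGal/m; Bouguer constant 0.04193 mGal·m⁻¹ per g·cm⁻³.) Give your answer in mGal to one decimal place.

126.8

Free-air correction = 0.3086 × 142.6 = 44.01 mGal
Free-air anomaly = 981733.37 − 981644.70 + (44.01) = 132.68 mGal
Bouguer slab correction = 0.04193 × 1.73 × 142.6 = 10.34 mGal
Simple Bouguer anomaly = 132.68 − (10.34) = 122.34 mGal
Complete Bouguer anomaly = 122.34 + 4.47 = 126.81 mGal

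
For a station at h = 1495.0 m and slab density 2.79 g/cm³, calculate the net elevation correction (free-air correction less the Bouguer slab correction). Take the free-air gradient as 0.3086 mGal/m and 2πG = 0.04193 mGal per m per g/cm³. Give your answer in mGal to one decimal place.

Combined gradient = 0.3086 − 0.04193 × 2.79 = 0.1916153 mGal/m
Combined elevation correction = 0.1916153 × 1495.0 = 286.5 mGal

286.5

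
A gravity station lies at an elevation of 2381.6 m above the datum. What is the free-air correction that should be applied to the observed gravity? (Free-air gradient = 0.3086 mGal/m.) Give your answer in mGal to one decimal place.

735.0

Free-air correction = 0.3086 × 2381.6 = 735.0 mGal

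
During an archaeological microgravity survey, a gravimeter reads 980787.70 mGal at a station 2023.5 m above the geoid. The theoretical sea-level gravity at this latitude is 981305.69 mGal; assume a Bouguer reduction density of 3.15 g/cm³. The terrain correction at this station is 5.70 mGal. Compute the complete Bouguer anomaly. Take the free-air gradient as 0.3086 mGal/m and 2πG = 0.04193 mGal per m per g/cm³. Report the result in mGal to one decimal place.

Free-air correction = 0.3086 × 2023.5 = 624.45 mGal
Free-air anomaly = 980787.70 − 981305.69 + (624.45) = 106.46 mGal
Bouguer slab correction = 0.04193 × 3.15 × 2023.5 = 267.26 mGal
Simple Bouguer anomaly = 106.46 − (267.26) = -160.80 mGal
Complete Bouguer anomaly = -160.80 + 5.70 = -155.10 mGal

-155.1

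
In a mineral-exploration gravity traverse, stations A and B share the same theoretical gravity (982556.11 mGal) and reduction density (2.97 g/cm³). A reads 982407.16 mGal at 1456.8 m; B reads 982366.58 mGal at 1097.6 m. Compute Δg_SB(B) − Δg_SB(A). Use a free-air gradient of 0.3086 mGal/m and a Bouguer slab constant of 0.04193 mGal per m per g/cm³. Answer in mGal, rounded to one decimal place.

Δg_SB(A) = 982407.16 − 982556.11 + 0.3086×1456.8 − 0.04193×2.97×1456.8 = 119.20 mGal
Δg_SB(B) = 982366.58 − 982556.11 + 0.3086×1097.6 − 0.04193×2.97×1097.6 = 12.50 mGal
Difference = 12.50 − (119.20) = -106.70 mGal

-106.7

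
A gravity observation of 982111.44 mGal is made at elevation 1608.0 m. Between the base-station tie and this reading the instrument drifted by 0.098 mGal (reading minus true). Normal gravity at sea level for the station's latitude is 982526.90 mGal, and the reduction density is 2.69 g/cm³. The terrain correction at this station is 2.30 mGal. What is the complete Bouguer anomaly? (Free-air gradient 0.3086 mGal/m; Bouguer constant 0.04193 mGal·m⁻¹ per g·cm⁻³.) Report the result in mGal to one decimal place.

Drift-corrected reading = 982111.44 − (0.098) = 982111.342 mGal
Free-air correction = 0.3086 × 1608.0 = 496.23 mGal
Free-air anomaly = 982111.342 − 982526.90 + (496.23) = 80.672 mGal
Bouguer slab correction = 0.04193 × 2.69 × 1608.0 = 181.37 mGal
Simple Bouguer anomaly = 80.672 − (181.37) = -100.698 mGal
Complete Bouguer anomaly = -100.698 + 2.30 = -98.398 mGal

-98.4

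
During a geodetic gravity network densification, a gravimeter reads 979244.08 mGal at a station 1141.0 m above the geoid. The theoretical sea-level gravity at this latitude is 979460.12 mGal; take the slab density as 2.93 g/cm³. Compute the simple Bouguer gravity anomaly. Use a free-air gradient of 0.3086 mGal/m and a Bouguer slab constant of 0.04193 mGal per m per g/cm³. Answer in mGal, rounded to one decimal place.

Free-air correction = 0.3086 × 1141.0 = 352.11 mGal
Free-air anomaly = 979244.08 − 979460.12 + (352.11) = 136.07 mGal
Bouguer slab correction = 0.04193 × 2.93 × 1141.0 = 140.18 mGal
Simple Bouguer anomaly = 136.07 − (140.18) = -4.11 mGal

-4.1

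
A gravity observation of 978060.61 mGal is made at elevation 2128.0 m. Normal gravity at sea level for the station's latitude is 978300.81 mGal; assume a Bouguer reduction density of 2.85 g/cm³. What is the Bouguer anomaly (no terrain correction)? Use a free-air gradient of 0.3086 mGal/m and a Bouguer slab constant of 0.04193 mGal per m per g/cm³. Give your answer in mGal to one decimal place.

Free-air correction = 0.3086 × 2128.0 = 656.70 mGal
Free-air anomaly = 978060.61 − 978300.81 + (656.70) = 416.50 mGal
Bouguer slab correction = 0.04193 × 2.85 × 2128.0 = 254.30 mGal
Simple Bouguer anomaly = 416.50 − (254.30) = 162.20 mGal

162.2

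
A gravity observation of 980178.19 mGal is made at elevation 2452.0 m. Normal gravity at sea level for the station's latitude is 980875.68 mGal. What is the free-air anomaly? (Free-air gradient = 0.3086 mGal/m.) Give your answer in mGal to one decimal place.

59.2

Free-air correction = 0.3086 × 2452.0 = 756.69 mGal
Free-air anomaly = 980178.19 − 980875.68 + (756.69) = 59.20 mGal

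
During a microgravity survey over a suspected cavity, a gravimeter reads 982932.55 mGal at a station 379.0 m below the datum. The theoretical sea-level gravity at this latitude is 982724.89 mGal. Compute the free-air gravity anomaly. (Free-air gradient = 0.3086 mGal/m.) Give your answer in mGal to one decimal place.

Free-air correction = 0.3086 × -379.0 = -116.96 mGal
Free-air anomaly = 982932.55 − 982724.89 + (-116.96) = 90.70 mGal

90.7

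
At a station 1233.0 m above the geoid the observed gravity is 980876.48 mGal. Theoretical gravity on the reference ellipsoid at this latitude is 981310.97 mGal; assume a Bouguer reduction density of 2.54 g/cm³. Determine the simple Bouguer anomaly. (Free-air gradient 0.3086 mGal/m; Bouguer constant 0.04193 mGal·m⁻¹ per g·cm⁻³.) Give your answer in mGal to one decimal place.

Free-air correction = 0.3086 × 1233.0 = 380.50 mGal
Free-air anomaly = 980876.48 − 981310.97 + (380.50) = -53.99 mGal
Bouguer slab correction = 0.04193 × 2.54 × 1233.0 = 131.32 mGal
Simple Bouguer anomaly = -53.99 − (131.32) = -185.31 mGal

-185.3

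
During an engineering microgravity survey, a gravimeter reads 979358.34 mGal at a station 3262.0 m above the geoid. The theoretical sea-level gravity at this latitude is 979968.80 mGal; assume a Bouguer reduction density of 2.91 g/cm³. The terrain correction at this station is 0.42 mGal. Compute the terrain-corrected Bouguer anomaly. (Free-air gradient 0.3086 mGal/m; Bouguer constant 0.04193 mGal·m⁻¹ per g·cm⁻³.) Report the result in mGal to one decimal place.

Free-air correction = 0.3086 × 3262.0 = 1006.65 mGal
Free-air anomaly = 979358.34 − 979968.80 + (1006.65) = 396.19 mGal
Bouguer slab correction = 0.04193 × 2.91 × 3262.0 = 398.02 mGal
Simple Bouguer anomaly = 396.19 − (398.02) = -1.83 mGal
Complete Bouguer anomaly = -1.83 + 0.42 = -1.41 mGal

-1.4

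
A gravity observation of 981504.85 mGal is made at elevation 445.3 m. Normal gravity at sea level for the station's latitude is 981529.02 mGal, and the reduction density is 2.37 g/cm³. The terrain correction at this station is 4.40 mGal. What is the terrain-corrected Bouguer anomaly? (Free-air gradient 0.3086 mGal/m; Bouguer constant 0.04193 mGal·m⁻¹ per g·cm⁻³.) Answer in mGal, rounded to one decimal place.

Free-air correction = 0.3086 × 445.3 = 137.42 mGal
Free-air anomaly = 981504.85 − 981529.02 + (137.42) = 113.25 mGal
Bouguer slab correction = 0.04193 × 2.37 × 445.3 = 44.25 mGal
Simple Bouguer anomaly = 113.25 − (44.25) = 69.00 mGal
Complete Bouguer anomaly = 69.00 + 4.40 = 73.40 mGal

73.4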